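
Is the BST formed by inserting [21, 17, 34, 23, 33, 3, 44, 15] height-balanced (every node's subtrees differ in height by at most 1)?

Tree (level-order array): [21, 17, 34, 3, None, 23, 44, None, 15, None, 33]
Definition: a tree is height-balanced if, at every node, |h(left) - h(right)| <= 1 (empty subtree has height -1).
Bottom-up per-node check:
  node 15: h_left=-1, h_right=-1, diff=0 [OK], height=0
  node 3: h_left=-1, h_right=0, diff=1 [OK], height=1
  node 17: h_left=1, h_right=-1, diff=2 [FAIL (|1--1|=2 > 1)], height=2
  node 33: h_left=-1, h_right=-1, diff=0 [OK], height=0
  node 23: h_left=-1, h_right=0, diff=1 [OK], height=1
  node 44: h_left=-1, h_right=-1, diff=0 [OK], height=0
  node 34: h_left=1, h_right=0, diff=1 [OK], height=2
  node 21: h_left=2, h_right=2, diff=0 [OK], height=3
Node 17 violates the condition: |1 - -1| = 2 > 1.
Result: Not balanced


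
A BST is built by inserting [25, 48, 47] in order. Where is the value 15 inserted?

Starting tree (level order): [25, None, 48, 47]
Insertion path: 25
Result: insert 15 as left child of 25
Final tree (level order): [25, 15, 48, None, None, 47]


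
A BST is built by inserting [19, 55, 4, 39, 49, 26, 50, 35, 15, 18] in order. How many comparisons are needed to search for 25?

Search path for 25: 19 -> 55 -> 39 -> 26
Found: False
Comparisons: 4


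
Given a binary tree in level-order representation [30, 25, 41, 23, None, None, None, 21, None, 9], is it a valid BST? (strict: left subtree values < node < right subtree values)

Level-order array: [30, 25, 41, 23, None, None, None, 21, None, 9]
Validate using subtree bounds (lo, hi): at each node, require lo < value < hi,
then recurse left with hi=value and right with lo=value.
Preorder trace (stopping at first violation):
  at node 30 with bounds (-inf, +inf): OK
  at node 25 with bounds (-inf, 30): OK
  at node 23 with bounds (-inf, 25): OK
  at node 21 with bounds (-inf, 23): OK
  at node 9 with bounds (-inf, 21): OK
  at node 41 with bounds (30, +inf): OK
No violation found at any node.
Result: Valid BST


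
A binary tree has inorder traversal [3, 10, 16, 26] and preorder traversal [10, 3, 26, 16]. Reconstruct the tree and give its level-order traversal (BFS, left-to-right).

Inorder:  [3, 10, 16, 26]
Preorder: [10, 3, 26, 16]
Algorithm: preorder visits root first, so consume preorder in order;
for each root, split the current inorder slice at that value into
left-subtree inorder and right-subtree inorder, then recurse.
Recursive splits:
  root=10; inorder splits into left=[3], right=[16, 26]
  root=3; inorder splits into left=[], right=[]
  root=26; inorder splits into left=[16], right=[]
  root=16; inorder splits into left=[], right=[]
Reconstructed level-order: [10, 3, 26, 16]


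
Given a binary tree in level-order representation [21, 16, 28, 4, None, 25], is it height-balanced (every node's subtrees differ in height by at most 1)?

Tree (level-order array): [21, 16, 28, 4, None, 25]
Definition: a tree is height-balanced if, at every node, |h(left) - h(right)| <= 1 (empty subtree has height -1).
Bottom-up per-node check:
  node 4: h_left=-1, h_right=-1, diff=0 [OK], height=0
  node 16: h_left=0, h_right=-1, diff=1 [OK], height=1
  node 25: h_left=-1, h_right=-1, diff=0 [OK], height=0
  node 28: h_left=0, h_right=-1, diff=1 [OK], height=1
  node 21: h_left=1, h_right=1, diff=0 [OK], height=2
All nodes satisfy the balance condition.
Result: Balanced


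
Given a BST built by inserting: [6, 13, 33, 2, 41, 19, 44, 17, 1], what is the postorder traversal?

Tree insertion order: [6, 13, 33, 2, 41, 19, 44, 17, 1]
Tree (level-order array): [6, 2, 13, 1, None, None, 33, None, None, 19, 41, 17, None, None, 44]
Postorder traversal: [1, 2, 17, 19, 44, 41, 33, 13, 6]


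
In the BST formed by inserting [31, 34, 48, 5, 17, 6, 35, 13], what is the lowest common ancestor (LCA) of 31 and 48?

Tree insertion order: [31, 34, 48, 5, 17, 6, 35, 13]
Tree (level-order array): [31, 5, 34, None, 17, None, 48, 6, None, 35, None, None, 13]
In a BST, the LCA of p=31, q=48 is the first node v on the
root-to-leaf path with p <= v <= q (go left if both < v, right if both > v).
Walk from root:
  at 31: 31 <= 31 <= 48, this is the LCA
LCA = 31


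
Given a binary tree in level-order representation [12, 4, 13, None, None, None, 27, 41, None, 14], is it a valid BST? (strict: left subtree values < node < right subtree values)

Level-order array: [12, 4, 13, None, None, None, 27, 41, None, 14]
Validate using subtree bounds (lo, hi): at each node, require lo < value < hi,
then recurse left with hi=value and right with lo=value.
Preorder trace (stopping at first violation):
  at node 12 with bounds (-inf, +inf): OK
  at node 4 with bounds (-inf, 12): OK
  at node 13 with bounds (12, +inf): OK
  at node 27 with bounds (13, +inf): OK
  at node 41 with bounds (13, 27): VIOLATION
Node 41 violates its bound: not (13 < 41 < 27).
Result: Not a valid BST


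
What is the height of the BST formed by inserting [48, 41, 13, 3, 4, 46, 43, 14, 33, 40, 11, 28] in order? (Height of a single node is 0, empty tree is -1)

Insertion order: [48, 41, 13, 3, 4, 46, 43, 14, 33, 40, 11, 28]
Tree (level-order array): [48, 41, None, 13, 46, 3, 14, 43, None, None, 4, None, 33, None, None, None, 11, 28, 40]
Compute height bottom-up (empty subtree = -1):
  height(11) = 1 + max(-1, -1) = 0
  height(4) = 1 + max(-1, 0) = 1
  height(3) = 1 + max(-1, 1) = 2
  height(28) = 1 + max(-1, -1) = 0
  height(40) = 1 + max(-1, -1) = 0
  height(33) = 1 + max(0, 0) = 1
  height(14) = 1 + max(-1, 1) = 2
  height(13) = 1 + max(2, 2) = 3
  height(43) = 1 + max(-1, -1) = 0
  height(46) = 1 + max(0, -1) = 1
  height(41) = 1 + max(3, 1) = 4
  height(48) = 1 + max(4, -1) = 5
Height = 5


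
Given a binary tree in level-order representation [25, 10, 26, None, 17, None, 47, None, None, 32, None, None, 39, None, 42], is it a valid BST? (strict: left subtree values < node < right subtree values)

Level-order array: [25, 10, 26, None, 17, None, 47, None, None, 32, None, None, 39, None, 42]
Validate using subtree bounds (lo, hi): at each node, require lo < value < hi,
then recurse left with hi=value and right with lo=value.
Preorder trace (stopping at first violation):
  at node 25 with bounds (-inf, +inf): OK
  at node 10 with bounds (-inf, 25): OK
  at node 17 with bounds (10, 25): OK
  at node 26 with bounds (25, +inf): OK
  at node 47 with bounds (26, +inf): OK
  at node 32 with bounds (26, 47): OK
  at node 39 with bounds (32, 47): OK
  at node 42 with bounds (39, 47): OK
No violation found at any node.
Result: Valid BST


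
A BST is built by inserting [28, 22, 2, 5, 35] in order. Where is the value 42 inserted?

Starting tree (level order): [28, 22, 35, 2, None, None, None, None, 5]
Insertion path: 28 -> 35
Result: insert 42 as right child of 35
Final tree (level order): [28, 22, 35, 2, None, None, 42, None, 5]


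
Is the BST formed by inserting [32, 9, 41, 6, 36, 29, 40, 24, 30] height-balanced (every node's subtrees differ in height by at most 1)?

Tree (level-order array): [32, 9, 41, 6, 29, 36, None, None, None, 24, 30, None, 40]
Definition: a tree is height-balanced if, at every node, |h(left) - h(right)| <= 1 (empty subtree has height -1).
Bottom-up per-node check:
  node 6: h_left=-1, h_right=-1, diff=0 [OK], height=0
  node 24: h_left=-1, h_right=-1, diff=0 [OK], height=0
  node 30: h_left=-1, h_right=-1, diff=0 [OK], height=0
  node 29: h_left=0, h_right=0, diff=0 [OK], height=1
  node 9: h_left=0, h_right=1, diff=1 [OK], height=2
  node 40: h_left=-1, h_right=-1, diff=0 [OK], height=0
  node 36: h_left=-1, h_right=0, diff=1 [OK], height=1
  node 41: h_left=1, h_right=-1, diff=2 [FAIL (|1--1|=2 > 1)], height=2
  node 32: h_left=2, h_right=2, diff=0 [OK], height=3
Node 41 violates the condition: |1 - -1| = 2 > 1.
Result: Not balanced


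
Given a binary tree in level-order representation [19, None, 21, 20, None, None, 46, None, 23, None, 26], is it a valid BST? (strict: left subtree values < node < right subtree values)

Level-order array: [19, None, 21, 20, None, None, 46, None, 23, None, 26]
Validate using subtree bounds (lo, hi): at each node, require lo < value < hi,
then recurse left with hi=value and right with lo=value.
Preorder trace (stopping at first violation):
  at node 19 with bounds (-inf, +inf): OK
  at node 21 with bounds (19, +inf): OK
  at node 20 with bounds (19, 21): OK
  at node 46 with bounds (20, 21): VIOLATION
Node 46 violates its bound: not (20 < 46 < 21).
Result: Not a valid BST


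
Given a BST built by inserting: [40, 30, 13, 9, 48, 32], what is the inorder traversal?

Tree insertion order: [40, 30, 13, 9, 48, 32]
Tree (level-order array): [40, 30, 48, 13, 32, None, None, 9]
Inorder traversal: [9, 13, 30, 32, 40, 48]


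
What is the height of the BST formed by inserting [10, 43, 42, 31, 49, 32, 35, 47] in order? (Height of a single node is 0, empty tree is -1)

Insertion order: [10, 43, 42, 31, 49, 32, 35, 47]
Tree (level-order array): [10, None, 43, 42, 49, 31, None, 47, None, None, 32, None, None, None, 35]
Compute height bottom-up (empty subtree = -1):
  height(35) = 1 + max(-1, -1) = 0
  height(32) = 1 + max(-1, 0) = 1
  height(31) = 1 + max(-1, 1) = 2
  height(42) = 1 + max(2, -1) = 3
  height(47) = 1 + max(-1, -1) = 0
  height(49) = 1 + max(0, -1) = 1
  height(43) = 1 + max(3, 1) = 4
  height(10) = 1 + max(-1, 4) = 5
Height = 5


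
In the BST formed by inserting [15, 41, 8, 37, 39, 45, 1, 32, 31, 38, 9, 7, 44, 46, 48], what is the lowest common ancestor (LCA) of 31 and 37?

Tree insertion order: [15, 41, 8, 37, 39, 45, 1, 32, 31, 38, 9, 7, 44, 46, 48]
Tree (level-order array): [15, 8, 41, 1, 9, 37, 45, None, 7, None, None, 32, 39, 44, 46, None, None, 31, None, 38, None, None, None, None, 48]
In a BST, the LCA of p=31, q=37 is the first node v on the
root-to-leaf path with p <= v <= q (go left if both < v, right if both > v).
Walk from root:
  at 15: both 31 and 37 > 15, go right
  at 41: both 31 and 37 < 41, go left
  at 37: 31 <= 37 <= 37, this is the LCA
LCA = 37


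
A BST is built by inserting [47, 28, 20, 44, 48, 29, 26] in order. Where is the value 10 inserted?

Starting tree (level order): [47, 28, 48, 20, 44, None, None, None, 26, 29]
Insertion path: 47 -> 28 -> 20
Result: insert 10 as left child of 20
Final tree (level order): [47, 28, 48, 20, 44, None, None, 10, 26, 29]


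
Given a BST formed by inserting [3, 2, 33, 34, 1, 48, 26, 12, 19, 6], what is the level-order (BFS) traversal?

Tree insertion order: [3, 2, 33, 34, 1, 48, 26, 12, 19, 6]
Tree (level-order array): [3, 2, 33, 1, None, 26, 34, None, None, 12, None, None, 48, 6, 19]
BFS from the root, enqueuing left then right child of each popped node:
  queue [3] -> pop 3, enqueue [2, 33], visited so far: [3]
  queue [2, 33] -> pop 2, enqueue [1], visited so far: [3, 2]
  queue [33, 1] -> pop 33, enqueue [26, 34], visited so far: [3, 2, 33]
  queue [1, 26, 34] -> pop 1, enqueue [none], visited so far: [3, 2, 33, 1]
  queue [26, 34] -> pop 26, enqueue [12], visited so far: [3, 2, 33, 1, 26]
  queue [34, 12] -> pop 34, enqueue [48], visited so far: [3, 2, 33, 1, 26, 34]
  queue [12, 48] -> pop 12, enqueue [6, 19], visited so far: [3, 2, 33, 1, 26, 34, 12]
  queue [48, 6, 19] -> pop 48, enqueue [none], visited so far: [3, 2, 33, 1, 26, 34, 12, 48]
  queue [6, 19] -> pop 6, enqueue [none], visited so far: [3, 2, 33, 1, 26, 34, 12, 48, 6]
  queue [19] -> pop 19, enqueue [none], visited so far: [3, 2, 33, 1, 26, 34, 12, 48, 6, 19]
Result: [3, 2, 33, 1, 26, 34, 12, 48, 6, 19]


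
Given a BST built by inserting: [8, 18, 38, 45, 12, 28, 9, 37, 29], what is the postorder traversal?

Tree insertion order: [8, 18, 38, 45, 12, 28, 9, 37, 29]
Tree (level-order array): [8, None, 18, 12, 38, 9, None, 28, 45, None, None, None, 37, None, None, 29]
Postorder traversal: [9, 12, 29, 37, 28, 45, 38, 18, 8]


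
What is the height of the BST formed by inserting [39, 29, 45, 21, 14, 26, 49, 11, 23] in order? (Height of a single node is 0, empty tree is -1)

Insertion order: [39, 29, 45, 21, 14, 26, 49, 11, 23]
Tree (level-order array): [39, 29, 45, 21, None, None, 49, 14, 26, None, None, 11, None, 23]
Compute height bottom-up (empty subtree = -1):
  height(11) = 1 + max(-1, -1) = 0
  height(14) = 1 + max(0, -1) = 1
  height(23) = 1 + max(-1, -1) = 0
  height(26) = 1 + max(0, -1) = 1
  height(21) = 1 + max(1, 1) = 2
  height(29) = 1 + max(2, -1) = 3
  height(49) = 1 + max(-1, -1) = 0
  height(45) = 1 + max(-1, 0) = 1
  height(39) = 1 + max(3, 1) = 4
Height = 4


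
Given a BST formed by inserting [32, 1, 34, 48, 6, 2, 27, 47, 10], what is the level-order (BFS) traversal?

Tree insertion order: [32, 1, 34, 48, 6, 2, 27, 47, 10]
Tree (level-order array): [32, 1, 34, None, 6, None, 48, 2, 27, 47, None, None, None, 10]
BFS from the root, enqueuing left then right child of each popped node:
  queue [32] -> pop 32, enqueue [1, 34], visited so far: [32]
  queue [1, 34] -> pop 1, enqueue [6], visited so far: [32, 1]
  queue [34, 6] -> pop 34, enqueue [48], visited so far: [32, 1, 34]
  queue [6, 48] -> pop 6, enqueue [2, 27], visited so far: [32, 1, 34, 6]
  queue [48, 2, 27] -> pop 48, enqueue [47], visited so far: [32, 1, 34, 6, 48]
  queue [2, 27, 47] -> pop 2, enqueue [none], visited so far: [32, 1, 34, 6, 48, 2]
  queue [27, 47] -> pop 27, enqueue [10], visited so far: [32, 1, 34, 6, 48, 2, 27]
  queue [47, 10] -> pop 47, enqueue [none], visited so far: [32, 1, 34, 6, 48, 2, 27, 47]
  queue [10] -> pop 10, enqueue [none], visited so far: [32, 1, 34, 6, 48, 2, 27, 47, 10]
Result: [32, 1, 34, 6, 48, 2, 27, 47, 10]


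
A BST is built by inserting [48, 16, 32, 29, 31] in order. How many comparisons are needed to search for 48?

Search path for 48: 48
Found: True
Comparisons: 1


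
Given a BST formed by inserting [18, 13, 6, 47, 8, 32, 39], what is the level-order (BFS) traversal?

Tree insertion order: [18, 13, 6, 47, 8, 32, 39]
Tree (level-order array): [18, 13, 47, 6, None, 32, None, None, 8, None, 39]
BFS from the root, enqueuing left then right child of each popped node:
  queue [18] -> pop 18, enqueue [13, 47], visited so far: [18]
  queue [13, 47] -> pop 13, enqueue [6], visited so far: [18, 13]
  queue [47, 6] -> pop 47, enqueue [32], visited so far: [18, 13, 47]
  queue [6, 32] -> pop 6, enqueue [8], visited so far: [18, 13, 47, 6]
  queue [32, 8] -> pop 32, enqueue [39], visited so far: [18, 13, 47, 6, 32]
  queue [8, 39] -> pop 8, enqueue [none], visited so far: [18, 13, 47, 6, 32, 8]
  queue [39] -> pop 39, enqueue [none], visited so far: [18, 13, 47, 6, 32, 8, 39]
Result: [18, 13, 47, 6, 32, 8, 39]


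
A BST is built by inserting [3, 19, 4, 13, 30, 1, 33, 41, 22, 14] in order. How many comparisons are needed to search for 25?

Search path for 25: 3 -> 19 -> 30 -> 22
Found: False
Comparisons: 4


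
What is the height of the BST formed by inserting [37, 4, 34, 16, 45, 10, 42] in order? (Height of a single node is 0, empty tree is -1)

Insertion order: [37, 4, 34, 16, 45, 10, 42]
Tree (level-order array): [37, 4, 45, None, 34, 42, None, 16, None, None, None, 10]
Compute height bottom-up (empty subtree = -1):
  height(10) = 1 + max(-1, -1) = 0
  height(16) = 1 + max(0, -1) = 1
  height(34) = 1 + max(1, -1) = 2
  height(4) = 1 + max(-1, 2) = 3
  height(42) = 1 + max(-1, -1) = 0
  height(45) = 1 + max(0, -1) = 1
  height(37) = 1 + max(3, 1) = 4
Height = 4


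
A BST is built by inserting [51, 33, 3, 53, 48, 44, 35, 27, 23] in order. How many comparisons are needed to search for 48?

Search path for 48: 51 -> 33 -> 48
Found: True
Comparisons: 3


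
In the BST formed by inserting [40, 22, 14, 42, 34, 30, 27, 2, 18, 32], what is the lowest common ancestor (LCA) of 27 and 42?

Tree insertion order: [40, 22, 14, 42, 34, 30, 27, 2, 18, 32]
Tree (level-order array): [40, 22, 42, 14, 34, None, None, 2, 18, 30, None, None, None, None, None, 27, 32]
In a BST, the LCA of p=27, q=42 is the first node v on the
root-to-leaf path with p <= v <= q (go left if both < v, right if both > v).
Walk from root:
  at 40: 27 <= 40 <= 42, this is the LCA
LCA = 40


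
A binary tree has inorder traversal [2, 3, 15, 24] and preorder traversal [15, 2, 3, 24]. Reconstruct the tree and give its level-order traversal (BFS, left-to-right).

Inorder:  [2, 3, 15, 24]
Preorder: [15, 2, 3, 24]
Algorithm: preorder visits root first, so consume preorder in order;
for each root, split the current inorder slice at that value into
left-subtree inorder and right-subtree inorder, then recurse.
Recursive splits:
  root=15; inorder splits into left=[2, 3], right=[24]
  root=2; inorder splits into left=[], right=[3]
  root=3; inorder splits into left=[], right=[]
  root=24; inorder splits into left=[], right=[]
Reconstructed level-order: [15, 2, 24, 3]


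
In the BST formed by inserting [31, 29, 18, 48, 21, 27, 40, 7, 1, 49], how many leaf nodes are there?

Tree built from: [31, 29, 18, 48, 21, 27, 40, 7, 1, 49]
Tree (level-order array): [31, 29, 48, 18, None, 40, 49, 7, 21, None, None, None, None, 1, None, None, 27]
Rule: A leaf has 0 children.
Per-node child counts:
  node 31: 2 child(ren)
  node 29: 1 child(ren)
  node 18: 2 child(ren)
  node 7: 1 child(ren)
  node 1: 0 child(ren)
  node 21: 1 child(ren)
  node 27: 0 child(ren)
  node 48: 2 child(ren)
  node 40: 0 child(ren)
  node 49: 0 child(ren)
Matching nodes: [1, 27, 40, 49]
Count of leaf nodes: 4


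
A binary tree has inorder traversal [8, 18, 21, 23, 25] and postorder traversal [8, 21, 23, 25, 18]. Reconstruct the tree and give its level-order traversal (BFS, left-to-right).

Inorder:   [8, 18, 21, 23, 25]
Postorder: [8, 21, 23, 25, 18]
Algorithm: postorder visits root last, so walk postorder right-to-left;
each value is the root of the current inorder slice — split it at that
value, recurse on the right subtree first, then the left.
Recursive splits:
  root=18; inorder splits into left=[8], right=[21, 23, 25]
  root=25; inorder splits into left=[21, 23], right=[]
  root=23; inorder splits into left=[21], right=[]
  root=21; inorder splits into left=[], right=[]
  root=8; inorder splits into left=[], right=[]
Reconstructed level-order: [18, 8, 25, 23, 21]


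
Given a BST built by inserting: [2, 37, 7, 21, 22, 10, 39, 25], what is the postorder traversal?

Tree insertion order: [2, 37, 7, 21, 22, 10, 39, 25]
Tree (level-order array): [2, None, 37, 7, 39, None, 21, None, None, 10, 22, None, None, None, 25]
Postorder traversal: [10, 25, 22, 21, 7, 39, 37, 2]


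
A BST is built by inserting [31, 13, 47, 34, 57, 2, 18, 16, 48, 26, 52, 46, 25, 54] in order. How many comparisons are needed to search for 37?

Search path for 37: 31 -> 47 -> 34 -> 46
Found: False
Comparisons: 4


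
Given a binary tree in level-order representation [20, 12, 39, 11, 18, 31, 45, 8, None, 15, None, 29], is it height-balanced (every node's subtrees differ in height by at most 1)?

Tree (level-order array): [20, 12, 39, 11, 18, 31, 45, 8, None, 15, None, 29]
Definition: a tree is height-balanced if, at every node, |h(left) - h(right)| <= 1 (empty subtree has height -1).
Bottom-up per-node check:
  node 8: h_left=-1, h_right=-1, diff=0 [OK], height=0
  node 11: h_left=0, h_right=-1, diff=1 [OK], height=1
  node 15: h_left=-1, h_right=-1, diff=0 [OK], height=0
  node 18: h_left=0, h_right=-1, diff=1 [OK], height=1
  node 12: h_left=1, h_right=1, diff=0 [OK], height=2
  node 29: h_left=-1, h_right=-1, diff=0 [OK], height=0
  node 31: h_left=0, h_right=-1, diff=1 [OK], height=1
  node 45: h_left=-1, h_right=-1, diff=0 [OK], height=0
  node 39: h_left=1, h_right=0, diff=1 [OK], height=2
  node 20: h_left=2, h_right=2, diff=0 [OK], height=3
All nodes satisfy the balance condition.
Result: Balanced


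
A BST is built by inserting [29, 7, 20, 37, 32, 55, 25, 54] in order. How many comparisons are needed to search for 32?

Search path for 32: 29 -> 37 -> 32
Found: True
Comparisons: 3


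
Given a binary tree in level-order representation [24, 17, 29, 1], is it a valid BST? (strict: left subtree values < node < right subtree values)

Level-order array: [24, 17, 29, 1]
Validate using subtree bounds (lo, hi): at each node, require lo < value < hi,
then recurse left with hi=value and right with lo=value.
Preorder trace (stopping at first violation):
  at node 24 with bounds (-inf, +inf): OK
  at node 17 with bounds (-inf, 24): OK
  at node 1 with bounds (-inf, 17): OK
  at node 29 with bounds (24, +inf): OK
No violation found at any node.
Result: Valid BST


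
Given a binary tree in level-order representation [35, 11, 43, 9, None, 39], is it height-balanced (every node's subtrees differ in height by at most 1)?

Tree (level-order array): [35, 11, 43, 9, None, 39]
Definition: a tree is height-balanced if, at every node, |h(left) - h(right)| <= 1 (empty subtree has height -1).
Bottom-up per-node check:
  node 9: h_left=-1, h_right=-1, diff=0 [OK], height=0
  node 11: h_left=0, h_right=-1, diff=1 [OK], height=1
  node 39: h_left=-1, h_right=-1, diff=0 [OK], height=0
  node 43: h_left=0, h_right=-1, diff=1 [OK], height=1
  node 35: h_left=1, h_right=1, diff=0 [OK], height=2
All nodes satisfy the balance condition.
Result: Balanced


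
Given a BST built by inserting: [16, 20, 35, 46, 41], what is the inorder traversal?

Tree insertion order: [16, 20, 35, 46, 41]
Tree (level-order array): [16, None, 20, None, 35, None, 46, 41]
Inorder traversal: [16, 20, 35, 41, 46]


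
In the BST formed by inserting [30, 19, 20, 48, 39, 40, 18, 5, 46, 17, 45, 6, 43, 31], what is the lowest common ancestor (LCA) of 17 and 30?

Tree insertion order: [30, 19, 20, 48, 39, 40, 18, 5, 46, 17, 45, 6, 43, 31]
Tree (level-order array): [30, 19, 48, 18, 20, 39, None, 5, None, None, None, 31, 40, None, 17, None, None, None, 46, 6, None, 45, None, None, None, 43]
In a BST, the LCA of p=17, q=30 is the first node v on the
root-to-leaf path with p <= v <= q (go left if both < v, right if both > v).
Walk from root:
  at 30: 17 <= 30 <= 30, this is the LCA
LCA = 30


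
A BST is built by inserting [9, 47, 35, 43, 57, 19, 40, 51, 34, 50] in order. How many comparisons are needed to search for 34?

Search path for 34: 9 -> 47 -> 35 -> 19 -> 34
Found: True
Comparisons: 5


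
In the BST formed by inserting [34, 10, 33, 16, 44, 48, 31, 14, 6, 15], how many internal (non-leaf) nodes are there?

Tree built from: [34, 10, 33, 16, 44, 48, 31, 14, 6, 15]
Tree (level-order array): [34, 10, 44, 6, 33, None, 48, None, None, 16, None, None, None, 14, 31, None, 15]
Rule: An internal node has at least one child.
Per-node child counts:
  node 34: 2 child(ren)
  node 10: 2 child(ren)
  node 6: 0 child(ren)
  node 33: 1 child(ren)
  node 16: 2 child(ren)
  node 14: 1 child(ren)
  node 15: 0 child(ren)
  node 31: 0 child(ren)
  node 44: 1 child(ren)
  node 48: 0 child(ren)
Matching nodes: [34, 10, 33, 16, 14, 44]
Count of internal (non-leaf) nodes: 6


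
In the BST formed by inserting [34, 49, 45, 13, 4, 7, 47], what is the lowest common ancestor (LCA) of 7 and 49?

Tree insertion order: [34, 49, 45, 13, 4, 7, 47]
Tree (level-order array): [34, 13, 49, 4, None, 45, None, None, 7, None, 47]
In a BST, the LCA of p=7, q=49 is the first node v on the
root-to-leaf path with p <= v <= q (go left if both < v, right if both > v).
Walk from root:
  at 34: 7 <= 34 <= 49, this is the LCA
LCA = 34


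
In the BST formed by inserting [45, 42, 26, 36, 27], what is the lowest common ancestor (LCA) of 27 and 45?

Tree insertion order: [45, 42, 26, 36, 27]
Tree (level-order array): [45, 42, None, 26, None, None, 36, 27]
In a BST, the LCA of p=27, q=45 is the first node v on the
root-to-leaf path with p <= v <= q (go left if both < v, right if both > v).
Walk from root:
  at 45: 27 <= 45 <= 45, this is the LCA
LCA = 45


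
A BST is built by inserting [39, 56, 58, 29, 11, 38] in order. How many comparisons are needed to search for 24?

Search path for 24: 39 -> 29 -> 11
Found: False
Comparisons: 3


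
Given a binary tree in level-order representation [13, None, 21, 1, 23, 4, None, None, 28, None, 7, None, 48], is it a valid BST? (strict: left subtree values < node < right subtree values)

Level-order array: [13, None, 21, 1, 23, 4, None, None, 28, None, 7, None, 48]
Validate using subtree bounds (lo, hi): at each node, require lo < value < hi,
then recurse left with hi=value and right with lo=value.
Preorder trace (stopping at first violation):
  at node 13 with bounds (-inf, +inf): OK
  at node 21 with bounds (13, +inf): OK
  at node 1 with bounds (13, 21): VIOLATION
Node 1 violates its bound: not (13 < 1 < 21).
Result: Not a valid BST


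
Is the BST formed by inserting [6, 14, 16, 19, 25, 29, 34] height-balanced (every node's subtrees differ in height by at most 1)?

Tree (level-order array): [6, None, 14, None, 16, None, 19, None, 25, None, 29, None, 34]
Definition: a tree is height-balanced if, at every node, |h(left) - h(right)| <= 1 (empty subtree has height -1).
Bottom-up per-node check:
  node 34: h_left=-1, h_right=-1, diff=0 [OK], height=0
  node 29: h_left=-1, h_right=0, diff=1 [OK], height=1
  node 25: h_left=-1, h_right=1, diff=2 [FAIL (|-1-1|=2 > 1)], height=2
  node 19: h_left=-1, h_right=2, diff=3 [FAIL (|-1-2|=3 > 1)], height=3
  node 16: h_left=-1, h_right=3, diff=4 [FAIL (|-1-3|=4 > 1)], height=4
  node 14: h_left=-1, h_right=4, diff=5 [FAIL (|-1-4|=5 > 1)], height=5
  node 6: h_left=-1, h_right=5, diff=6 [FAIL (|-1-5|=6 > 1)], height=6
Node 25 violates the condition: |-1 - 1| = 2 > 1.
Result: Not balanced


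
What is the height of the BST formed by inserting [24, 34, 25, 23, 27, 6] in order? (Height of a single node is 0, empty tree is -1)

Insertion order: [24, 34, 25, 23, 27, 6]
Tree (level-order array): [24, 23, 34, 6, None, 25, None, None, None, None, 27]
Compute height bottom-up (empty subtree = -1):
  height(6) = 1 + max(-1, -1) = 0
  height(23) = 1 + max(0, -1) = 1
  height(27) = 1 + max(-1, -1) = 0
  height(25) = 1 + max(-1, 0) = 1
  height(34) = 1 + max(1, -1) = 2
  height(24) = 1 + max(1, 2) = 3
Height = 3


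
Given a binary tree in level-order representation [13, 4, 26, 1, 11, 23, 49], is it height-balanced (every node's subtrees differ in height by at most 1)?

Tree (level-order array): [13, 4, 26, 1, 11, 23, 49]
Definition: a tree is height-balanced if, at every node, |h(left) - h(right)| <= 1 (empty subtree has height -1).
Bottom-up per-node check:
  node 1: h_left=-1, h_right=-1, diff=0 [OK], height=0
  node 11: h_left=-1, h_right=-1, diff=0 [OK], height=0
  node 4: h_left=0, h_right=0, diff=0 [OK], height=1
  node 23: h_left=-1, h_right=-1, diff=0 [OK], height=0
  node 49: h_left=-1, h_right=-1, diff=0 [OK], height=0
  node 26: h_left=0, h_right=0, diff=0 [OK], height=1
  node 13: h_left=1, h_right=1, diff=0 [OK], height=2
All nodes satisfy the balance condition.
Result: Balanced


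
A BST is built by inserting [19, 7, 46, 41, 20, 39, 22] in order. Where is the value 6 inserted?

Starting tree (level order): [19, 7, 46, None, None, 41, None, 20, None, None, 39, 22]
Insertion path: 19 -> 7
Result: insert 6 as left child of 7
Final tree (level order): [19, 7, 46, 6, None, 41, None, None, None, 20, None, None, 39, 22]


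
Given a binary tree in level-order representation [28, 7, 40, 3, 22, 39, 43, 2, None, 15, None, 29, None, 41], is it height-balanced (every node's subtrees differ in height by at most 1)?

Tree (level-order array): [28, 7, 40, 3, 22, 39, 43, 2, None, 15, None, 29, None, 41]
Definition: a tree is height-balanced if, at every node, |h(left) - h(right)| <= 1 (empty subtree has height -1).
Bottom-up per-node check:
  node 2: h_left=-1, h_right=-1, diff=0 [OK], height=0
  node 3: h_left=0, h_right=-1, diff=1 [OK], height=1
  node 15: h_left=-1, h_right=-1, diff=0 [OK], height=0
  node 22: h_left=0, h_right=-1, diff=1 [OK], height=1
  node 7: h_left=1, h_right=1, diff=0 [OK], height=2
  node 29: h_left=-1, h_right=-1, diff=0 [OK], height=0
  node 39: h_left=0, h_right=-1, diff=1 [OK], height=1
  node 41: h_left=-1, h_right=-1, diff=0 [OK], height=0
  node 43: h_left=0, h_right=-1, diff=1 [OK], height=1
  node 40: h_left=1, h_right=1, diff=0 [OK], height=2
  node 28: h_left=2, h_right=2, diff=0 [OK], height=3
All nodes satisfy the balance condition.
Result: Balanced


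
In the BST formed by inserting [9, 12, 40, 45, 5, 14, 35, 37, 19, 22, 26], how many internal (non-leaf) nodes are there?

Tree built from: [9, 12, 40, 45, 5, 14, 35, 37, 19, 22, 26]
Tree (level-order array): [9, 5, 12, None, None, None, 40, 14, 45, None, 35, None, None, 19, 37, None, 22, None, None, None, 26]
Rule: An internal node has at least one child.
Per-node child counts:
  node 9: 2 child(ren)
  node 5: 0 child(ren)
  node 12: 1 child(ren)
  node 40: 2 child(ren)
  node 14: 1 child(ren)
  node 35: 2 child(ren)
  node 19: 1 child(ren)
  node 22: 1 child(ren)
  node 26: 0 child(ren)
  node 37: 0 child(ren)
  node 45: 0 child(ren)
Matching nodes: [9, 12, 40, 14, 35, 19, 22]
Count of internal (non-leaf) nodes: 7


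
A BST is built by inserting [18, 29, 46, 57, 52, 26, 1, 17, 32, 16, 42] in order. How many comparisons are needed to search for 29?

Search path for 29: 18 -> 29
Found: True
Comparisons: 2


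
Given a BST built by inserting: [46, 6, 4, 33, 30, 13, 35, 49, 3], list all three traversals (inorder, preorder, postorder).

Tree insertion order: [46, 6, 4, 33, 30, 13, 35, 49, 3]
Tree (level-order array): [46, 6, 49, 4, 33, None, None, 3, None, 30, 35, None, None, 13]
Inorder (L, root, R): [3, 4, 6, 13, 30, 33, 35, 46, 49]
Preorder (root, L, R): [46, 6, 4, 3, 33, 30, 13, 35, 49]
Postorder (L, R, root): [3, 4, 13, 30, 35, 33, 6, 49, 46]


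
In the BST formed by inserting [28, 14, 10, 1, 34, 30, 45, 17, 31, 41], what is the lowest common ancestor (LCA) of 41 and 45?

Tree insertion order: [28, 14, 10, 1, 34, 30, 45, 17, 31, 41]
Tree (level-order array): [28, 14, 34, 10, 17, 30, 45, 1, None, None, None, None, 31, 41]
In a BST, the LCA of p=41, q=45 is the first node v on the
root-to-leaf path with p <= v <= q (go left if both < v, right if both > v).
Walk from root:
  at 28: both 41 and 45 > 28, go right
  at 34: both 41 and 45 > 34, go right
  at 45: 41 <= 45 <= 45, this is the LCA
LCA = 45


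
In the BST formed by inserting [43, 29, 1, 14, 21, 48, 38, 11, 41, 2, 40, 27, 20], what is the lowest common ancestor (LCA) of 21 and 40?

Tree insertion order: [43, 29, 1, 14, 21, 48, 38, 11, 41, 2, 40, 27, 20]
Tree (level-order array): [43, 29, 48, 1, 38, None, None, None, 14, None, 41, 11, 21, 40, None, 2, None, 20, 27]
In a BST, the LCA of p=21, q=40 is the first node v on the
root-to-leaf path with p <= v <= q (go left if both < v, right if both > v).
Walk from root:
  at 43: both 21 and 40 < 43, go left
  at 29: 21 <= 29 <= 40, this is the LCA
LCA = 29


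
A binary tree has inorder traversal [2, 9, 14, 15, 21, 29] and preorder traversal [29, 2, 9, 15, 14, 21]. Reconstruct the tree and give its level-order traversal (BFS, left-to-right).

Inorder:  [2, 9, 14, 15, 21, 29]
Preorder: [29, 2, 9, 15, 14, 21]
Algorithm: preorder visits root first, so consume preorder in order;
for each root, split the current inorder slice at that value into
left-subtree inorder and right-subtree inorder, then recurse.
Recursive splits:
  root=29; inorder splits into left=[2, 9, 14, 15, 21], right=[]
  root=2; inorder splits into left=[], right=[9, 14, 15, 21]
  root=9; inorder splits into left=[], right=[14, 15, 21]
  root=15; inorder splits into left=[14], right=[21]
  root=14; inorder splits into left=[], right=[]
  root=21; inorder splits into left=[], right=[]
Reconstructed level-order: [29, 2, 9, 15, 14, 21]


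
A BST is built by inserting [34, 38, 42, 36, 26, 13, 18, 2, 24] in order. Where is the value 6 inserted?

Starting tree (level order): [34, 26, 38, 13, None, 36, 42, 2, 18, None, None, None, None, None, None, None, 24]
Insertion path: 34 -> 26 -> 13 -> 2
Result: insert 6 as right child of 2
Final tree (level order): [34, 26, 38, 13, None, 36, 42, 2, 18, None, None, None, None, None, 6, None, 24]


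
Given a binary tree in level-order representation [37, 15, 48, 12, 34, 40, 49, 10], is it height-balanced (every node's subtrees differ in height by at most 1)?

Tree (level-order array): [37, 15, 48, 12, 34, 40, 49, 10]
Definition: a tree is height-balanced if, at every node, |h(left) - h(right)| <= 1 (empty subtree has height -1).
Bottom-up per-node check:
  node 10: h_left=-1, h_right=-1, diff=0 [OK], height=0
  node 12: h_left=0, h_right=-1, diff=1 [OK], height=1
  node 34: h_left=-1, h_right=-1, diff=0 [OK], height=0
  node 15: h_left=1, h_right=0, diff=1 [OK], height=2
  node 40: h_left=-1, h_right=-1, diff=0 [OK], height=0
  node 49: h_left=-1, h_right=-1, diff=0 [OK], height=0
  node 48: h_left=0, h_right=0, diff=0 [OK], height=1
  node 37: h_left=2, h_right=1, diff=1 [OK], height=3
All nodes satisfy the balance condition.
Result: Balanced


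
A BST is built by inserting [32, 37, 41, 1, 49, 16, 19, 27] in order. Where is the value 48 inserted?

Starting tree (level order): [32, 1, 37, None, 16, None, 41, None, 19, None, 49, None, 27]
Insertion path: 32 -> 37 -> 41 -> 49
Result: insert 48 as left child of 49
Final tree (level order): [32, 1, 37, None, 16, None, 41, None, 19, None, 49, None, 27, 48]


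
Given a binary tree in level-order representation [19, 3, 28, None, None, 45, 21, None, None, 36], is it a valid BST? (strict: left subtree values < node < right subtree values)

Level-order array: [19, 3, 28, None, None, 45, 21, None, None, 36]
Validate using subtree bounds (lo, hi): at each node, require lo < value < hi,
then recurse left with hi=value and right with lo=value.
Preorder trace (stopping at first violation):
  at node 19 with bounds (-inf, +inf): OK
  at node 3 with bounds (-inf, 19): OK
  at node 28 with bounds (19, +inf): OK
  at node 45 with bounds (19, 28): VIOLATION
Node 45 violates its bound: not (19 < 45 < 28).
Result: Not a valid BST


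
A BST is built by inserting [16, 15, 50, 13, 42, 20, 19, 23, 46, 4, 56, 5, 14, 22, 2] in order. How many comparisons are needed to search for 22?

Search path for 22: 16 -> 50 -> 42 -> 20 -> 23 -> 22
Found: True
Comparisons: 6


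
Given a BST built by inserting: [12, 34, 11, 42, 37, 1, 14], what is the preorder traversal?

Tree insertion order: [12, 34, 11, 42, 37, 1, 14]
Tree (level-order array): [12, 11, 34, 1, None, 14, 42, None, None, None, None, 37]
Preorder traversal: [12, 11, 1, 34, 14, 42, 37]


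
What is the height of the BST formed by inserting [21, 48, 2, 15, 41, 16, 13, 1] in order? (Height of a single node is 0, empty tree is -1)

Insertion order: [21, 48, 2, 15, 41, 16, 13, 1]
Tree (level-order array): [21, 2, 48, 1, 15, 41, None, None, None, 13, 16]
Compute height bottom-up (empty subtree = -1):
  height(1) = 1 + max(-1, -1) = 0
  height(13) = 1 + max(-1, -1) = 0
  height(16) = 1 + max(-1, -1) = 0
  height(15) = 1 + max(0, 0) = 1
  height(2) = 1 + max(0, 1) = 2
  height(41) = 1 + max(-1, -1) = 0
  height(48) = 1 + max(0, -1) = 1
  height(21) = 1 + max(2, 1) = 3
Height = 3


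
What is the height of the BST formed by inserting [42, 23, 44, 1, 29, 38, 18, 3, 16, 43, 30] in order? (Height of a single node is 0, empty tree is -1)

Insertion order: [42, 23, 44, 1, 29, 38, 18, 3, 16, 43, 30]
Tree (level-order array): [42, 23, 44, 1, 29, 43, None, None, 18, None, 38, None, None, 3, None, 30, None, None, 16]
Compute height bottom-up (empty subtree = -1):
  height(16) = 1 + max(-1, -1) = 0
  height(3) = 1 + max(-1, 0) = 1
  height(18) = 1 + max(1, -1) = 2
  height(1) = 1 + max(-1, 2) = 3
  height(30) = 1 + max(-1, -1) = 0
  height(38) = 1 + max(0, -1) = 1
  height(29) = 1 + max(-1, 1) = 2
  height(23) = 1 + max(3, 2) = 4
  height(43) = 1 + max(-1, -1) = 0
  height(44) = 1 + max(0, -1) = 1
  height(42) = 1 + max(4, 1) = 5
Height = 5


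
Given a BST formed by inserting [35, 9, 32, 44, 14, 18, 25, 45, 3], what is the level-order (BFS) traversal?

Tree insertion order: [35, 9, 32, 44, 14, 18, 25, 45, 3]
Tree (level-order array): [35, 9, 44, 3, 32, None, 45, None, None, 14, None, None, None, None, 18, None, 25]
BFS from the root, enqueuing left then right child of each popped node:
  queue [35] -> pop 35, enqueue [9, 44], visited so far: [35]
  queue [9, 44] -> pop 9, enqueue [3, 32], visited so far: [35, 9]
  queue [44, 3, 32] -> pop 44, enqueue [45], visited so far: [35, 9, 44]
  queue [3, 32, 45] -> pop 3, enqueue [none], visited so far: [35, 9, 44, 3]
  queue [32, 45] -> pop 32, enqueue [14], visited so far: [35, 9, 44, 3, 32]
  queue [45, 14] -> pop 45, enqueue [none], visited so far: [35, 9, 44, 3, 32, 45]
  queue [14] -> pop 14, enqueue [18], visited so far: [35, 9, 44, 3, 32, 45, 14]
  queue [18] -> pop 18, enqueue [25], visited so far: [35, 9, 44, 3, 32, 45, 14, 18]
  queue [25] -> pop 25, enqueue [none], visited so far: [35, 9, 44, 3, 32, 45, 14, 18, 25]
Result: [35, 9, 44, 3, 32, 45, 14, 18, 25]


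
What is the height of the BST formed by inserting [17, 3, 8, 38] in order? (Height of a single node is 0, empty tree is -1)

Insertion order: [17, 3, 8, 38]
Tree (level-order array): [17, 3, 38, None, 8]
Compute height bottom-up (empty subtree = -1):
  height(8) = 1 + max(-1, -1) = 0
  height(3) = 1 + max(-1, 0) = 1
  height(38) = 1 + max(-1, -1) = 0
  height(17) = 1 + max(1, 0) = 2
Height = 2


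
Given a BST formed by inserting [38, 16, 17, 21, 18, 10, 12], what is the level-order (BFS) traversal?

Tree insertion order: [38, 16, 17, 21, 18, 10, 12]
Tree (level-order array): [38, 16, None, 10, 17, None, 12, None, 21, None, None, 18]
BFS from the root, enqueuing left then right child of each popped node:
  queue [38] -> pop 38, enqueue [16], visited so far: [38]
  queue [16] -> pop 16, enqueue [10, 17], visited so far: [38, 16]
  queue [10, 17] -> pop 10, enqueue [12], visited so far: [38, 16, 10]
  queue [17, 12] -> pop 17, enqueue [21], visited so far: [38, 16, 10, 17]
  queue [12, 21] -> pop 12, enqueue [none], visited so far: [38, 16, 10, 17, 12]
  queue [21] -> pop 21, enqueue [18], visited so far: [38, 16, 10, 17, 12, 21]
  queue [18] -> pop 18, enqueue [none], visited so far: [38, 16, 10, 17, 12, 21, 18]
Result: [38, 16, 10, 17, 12, 21, 18]


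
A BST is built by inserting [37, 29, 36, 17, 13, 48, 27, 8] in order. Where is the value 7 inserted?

Starting tree (level order): [37, 29, 48, 17, 36, None, None, 13, 27, None, None, 8]
Insertion path: 37 -> 29 -> 17 -> 13 -> 8
Result: insert 7 as left child of 8
Final tree (level order): [37, 29, 48, 17, 36, None, None, 13, 27, None, None, 8, None, None, None, 7]


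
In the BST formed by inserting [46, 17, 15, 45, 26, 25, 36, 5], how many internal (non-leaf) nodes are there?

Tree built from: [46, 17, 15, 45, 26, 25, 36, 5]
Tree (level-order array): [46, 17, None, 15, 45, 5, None, 26, None, None, None, 25, 36]
Rule: An internal node has at least one child.
Per-node child counts:
  node 46: 1 child(ren)
  node 17: 2 child(ren)
  node 15: 1 child(ren)
  node 5: 0 child(ren)
  node 45: 1 child(ren)
  node 26: 2 child(ren)
  node 25: 0 child(ren)
  node 36: 0 child(ren)
Matching nodes: [46, 17, 15, 45, 26]
Count of internal (non-leaf) nodes: 5


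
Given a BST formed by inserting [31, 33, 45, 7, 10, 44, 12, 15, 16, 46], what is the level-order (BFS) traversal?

Tree insertion order: [31, 33, 45, 7, 10, 44, 12, 15, 16, 46]
Tree (level-order array): [31, 7, 33, None, 10, None, 45, None, 12, 44, 46, None, 15, None, None, None, None, None, 16]
BFS from the root, enqueuing left then right child of each popped node:
  queue [31] -> pop 31, enqueue [7, 33], visited so far: [31]
  queue [7, 33] -> pop 7, enqueue [10], visited so far: [31, 7]
  queue [33, 10] -> pop 33, enqueue [45], visited so far: [31, 7, 33]
  queue [10, 45] -> pop 10, enqueue [12], visited so far: [31, 7, 33, 10]
  queue [45, 12] -> pop 45, enqueue [44, 46], visited so far: [31, 7, 33, 10, 45]
  queue [12, 44, 46] -> pop 12, enqueue [15], visited so far: [31, 7, 33, 10, 45, 12]
  queue [44, 46, 15] -> pop 44, enqueue [none], visited so far: [31, 7, 33, 10, 45, 12, 44]
  queue [46, 15] -> pop 46, enqueue [none], visited so far: [31, 7, 33, 10, 45, 12, 44, 46]
  queue [15] -> pop 15, enqueue [16], visited so far: [31, 7, 33, 10, 45, 12, 44, 46, 15]
  queue [16] -> pop 16, enqueue [none], visited so far: [31, 7, 33, 10, 45, 12, 44, 46, 15, 16]
Result: [31, 7, 33, 10, 45, 12, 44, 46, 15, 16]
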